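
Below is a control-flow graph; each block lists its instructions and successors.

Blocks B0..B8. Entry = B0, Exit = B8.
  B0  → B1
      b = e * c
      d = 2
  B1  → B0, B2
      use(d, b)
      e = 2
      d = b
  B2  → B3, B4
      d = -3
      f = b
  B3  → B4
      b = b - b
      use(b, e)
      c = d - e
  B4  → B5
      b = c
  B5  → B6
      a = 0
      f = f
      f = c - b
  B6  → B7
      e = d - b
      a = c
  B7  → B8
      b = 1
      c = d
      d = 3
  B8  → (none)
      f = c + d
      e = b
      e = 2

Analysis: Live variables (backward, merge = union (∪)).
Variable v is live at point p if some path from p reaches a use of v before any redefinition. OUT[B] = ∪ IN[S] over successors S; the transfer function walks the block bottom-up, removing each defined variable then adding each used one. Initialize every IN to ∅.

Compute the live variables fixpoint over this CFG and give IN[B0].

Fixpoint table:
  B0:  IN={c, e}  OUT={b, c, d}
  B1:  IN={b, c, d}  OUT={b, c, e}
  B2:  IN={b, c, e}  OUT={b, c, d, e, f}
  B3:  IN={b, d, e, f}  OUT={c, d, f}
  B4:  IN={c, d, f}  OUT={b, c, d, f}
  B5:  IN={b, c, d, f}  OUT={b, c, d}
  B6:  IN={b, c, d}  OUT={d}
  B7:  IN={d}  OUT={b, c, d}
  B8:  IN={b, c, d}  OUT={}

Merge at B0: OUT[B0] = IN[B1] = {b, c, d}
Applying B0's transfer function to that OUT value gives IN[B0] (row B0 above).

Answer: {c, e}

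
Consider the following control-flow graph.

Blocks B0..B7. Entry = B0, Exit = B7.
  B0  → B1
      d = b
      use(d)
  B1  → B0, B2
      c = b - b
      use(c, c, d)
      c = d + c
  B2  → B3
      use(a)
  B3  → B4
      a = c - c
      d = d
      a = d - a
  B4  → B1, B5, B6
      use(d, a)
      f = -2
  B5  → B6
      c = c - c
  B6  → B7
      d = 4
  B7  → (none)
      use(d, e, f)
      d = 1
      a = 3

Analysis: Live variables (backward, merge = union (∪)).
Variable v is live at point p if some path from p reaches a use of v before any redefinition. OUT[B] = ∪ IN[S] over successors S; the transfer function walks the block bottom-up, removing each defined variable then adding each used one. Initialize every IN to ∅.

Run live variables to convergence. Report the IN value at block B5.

Answer: {c, e, f}

Working:
Per-block solution:
  B0:   IN={a, b, e}   OUT={a, b, d, e}
  B1:   IN={a, b, d, e}   OUT={a, b, c, d, e}
  B2:   IN={a, b, c, d, e}   OUT={b, c, d, e}
  B3:   IN={b, c, d, e}   OUT={a, b, c, d, e}
  B4:   IN={a, b, c, d, e}   OUT={a, b, c, d, e, f}
  B5:   IN={c, e, f}   OUT={e, f}
  B6:   IN={e, f}   OUT={d, e, f}
  B7:   IN={d, e, f}   OUT={}

Merge at B5: OUT[B5] = IN[B6] = {e, f}
Applying B5's transfer function to that OUT value gives IN[B5] (row B5 above).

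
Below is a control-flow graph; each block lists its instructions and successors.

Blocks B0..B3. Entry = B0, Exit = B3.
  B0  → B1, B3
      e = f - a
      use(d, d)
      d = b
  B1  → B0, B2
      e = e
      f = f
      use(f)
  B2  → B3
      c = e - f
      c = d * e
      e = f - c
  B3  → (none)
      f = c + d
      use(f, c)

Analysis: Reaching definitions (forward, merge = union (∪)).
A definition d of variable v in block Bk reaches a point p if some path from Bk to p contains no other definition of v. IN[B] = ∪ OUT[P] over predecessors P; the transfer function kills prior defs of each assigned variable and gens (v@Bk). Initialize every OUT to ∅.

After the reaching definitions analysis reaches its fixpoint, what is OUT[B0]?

Answer: {d@B0, e@B0, f@B1}

Working:
Converged values:
  B0: | IN={d@B0, e@B1, f@B1} | OUT={d@B0, e@B0, f@B1}
  B1: | IN={d@B0, e@B0, f@B1} | OUT={d@B0, e@B1, f@B1}
  B2: | IN={d@B0, e@B1, f@B1} | OUT={c@B2, d@B0, e@B2, f@B1}
  B3: | IN={c@B2, d@B0, e@B0, e@B2, f@B1} | OUT={c@B2, d@B0, e@B0, e@B2, f@B3}

Merge at B0 (entry node, so the boundary value {} is joined with the incoming edge(s)): IN[B0] = {} ⊔ OUT[B1] = {d@B0, e@B1, f@B1}
Applying B0's transfer function to that IN value gives OUT[B0] (row B0 above).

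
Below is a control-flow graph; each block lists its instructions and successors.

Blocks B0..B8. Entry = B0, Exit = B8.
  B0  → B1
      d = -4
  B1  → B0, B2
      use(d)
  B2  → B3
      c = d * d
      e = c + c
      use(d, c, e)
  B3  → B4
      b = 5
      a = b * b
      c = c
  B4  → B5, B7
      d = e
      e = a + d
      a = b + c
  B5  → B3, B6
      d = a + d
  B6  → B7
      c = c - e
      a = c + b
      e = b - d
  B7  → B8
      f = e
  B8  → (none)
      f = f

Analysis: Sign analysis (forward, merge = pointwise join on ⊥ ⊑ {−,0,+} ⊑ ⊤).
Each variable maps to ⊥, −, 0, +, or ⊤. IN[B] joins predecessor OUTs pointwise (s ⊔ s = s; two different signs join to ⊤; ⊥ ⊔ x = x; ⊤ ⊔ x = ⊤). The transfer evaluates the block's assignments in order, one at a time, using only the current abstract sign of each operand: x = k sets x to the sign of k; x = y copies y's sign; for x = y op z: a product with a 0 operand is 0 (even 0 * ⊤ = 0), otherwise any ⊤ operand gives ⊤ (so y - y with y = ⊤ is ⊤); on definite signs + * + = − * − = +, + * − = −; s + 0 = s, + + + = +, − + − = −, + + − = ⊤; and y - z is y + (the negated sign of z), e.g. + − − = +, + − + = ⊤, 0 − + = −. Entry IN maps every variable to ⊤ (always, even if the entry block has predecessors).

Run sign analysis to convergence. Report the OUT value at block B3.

Per-block solution:
  B0:  IN=(all ⊤)  OUT={d:-; rest ⊤}
  B1:  IN={d:-; rest ⊤}  OUT={d:-; rest ⊤}
  B2:  IN={d:-; rest ⊤}  OUT={c:+, d:-, e:+; rest ⊤}
  B3:  IN={c:+, e:+; rest ⊤}  OUT={a:+, b:+, c:+, e:+; rest ⊤}
  B4:  IN={a:+, b:+, c:+, e:+; rest ⊤}  OUT={a:+, b:+, c:+, d:+, e:+; rest ⊤}
  B5:  IN={a:+, b:+, c:+, d:+, e:+; rest ⊤}  OUT={a:+, b:+, c:+, d:+, e:+; rest ⊤}
  B6:  IN={a:+, b:+, c:+, d:+, e:+; rest ⊤}  OUT={b:+, d:+; rest ⊤}
  B7:  IN={b:+, d:+; rest ⊤}  OUT={b:+, d:+; rest ⊤}
  B8:  IN={b:+, d:+; rest ⊤}  OUT={b:+, d:+; rest ⊤}

Merge at B3: IN[B3] = OUT[B2] ⊔ OUT[B5] = {a: ⊤, b: ⊤, c: +, d: ⊤, e: +, f: ⊤}
Applying B3's transfer function to that IN value gives OUT[B3] (row B3 above).

Answer: {a: +, b: +, c: +, d: ⊤, e: +, f: ⊤}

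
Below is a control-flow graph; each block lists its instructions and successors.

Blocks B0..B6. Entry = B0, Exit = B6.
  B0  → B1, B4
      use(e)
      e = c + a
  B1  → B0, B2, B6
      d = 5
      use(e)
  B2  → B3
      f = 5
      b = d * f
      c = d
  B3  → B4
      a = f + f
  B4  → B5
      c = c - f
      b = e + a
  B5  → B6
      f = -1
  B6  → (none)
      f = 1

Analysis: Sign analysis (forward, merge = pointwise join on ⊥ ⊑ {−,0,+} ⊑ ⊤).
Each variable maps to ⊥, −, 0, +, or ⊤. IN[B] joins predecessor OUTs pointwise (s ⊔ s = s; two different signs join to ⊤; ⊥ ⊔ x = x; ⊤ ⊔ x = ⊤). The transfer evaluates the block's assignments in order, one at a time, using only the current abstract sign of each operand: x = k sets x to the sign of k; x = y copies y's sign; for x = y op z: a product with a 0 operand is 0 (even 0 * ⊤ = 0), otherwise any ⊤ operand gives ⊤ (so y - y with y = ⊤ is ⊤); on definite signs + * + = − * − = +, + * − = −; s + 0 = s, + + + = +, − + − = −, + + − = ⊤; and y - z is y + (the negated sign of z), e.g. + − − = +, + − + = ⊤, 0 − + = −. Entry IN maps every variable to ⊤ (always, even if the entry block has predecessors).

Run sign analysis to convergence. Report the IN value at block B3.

Fixpoint table:
  B0:  IN=(all ⊤)  OUT=(all ⊤)
  B1:  IN=(all ⊤)  OUT={d:+; rest ⊤}
  B2:  IN={d:+; rest ⊤}  OUT={b:+, c:+, d:+, f:+; rest ⊤}
  B3:  IN={b:+, c:+, d:+, f:+; rest ⊤}  OUT={a:+, b:+, c:+, d:+, f:+; rest ⊤}
  B4:  IN=(all ⊤)  OUT=(all ⊤)
  B5:  IN=(all ⊤)  OUT={f:-; rest ⊤}
  B6:  IN=(all ⊤)  OUT={f:+; rest ⊤}

Merge at B3: IN[B3] = OUT[B2] = {a: ⊤, b: +, c: +, d: +, e: ⊤, f: +}

Answer: {a: ⊤, b: +, c: +, d: +, e: ⊤, f: +}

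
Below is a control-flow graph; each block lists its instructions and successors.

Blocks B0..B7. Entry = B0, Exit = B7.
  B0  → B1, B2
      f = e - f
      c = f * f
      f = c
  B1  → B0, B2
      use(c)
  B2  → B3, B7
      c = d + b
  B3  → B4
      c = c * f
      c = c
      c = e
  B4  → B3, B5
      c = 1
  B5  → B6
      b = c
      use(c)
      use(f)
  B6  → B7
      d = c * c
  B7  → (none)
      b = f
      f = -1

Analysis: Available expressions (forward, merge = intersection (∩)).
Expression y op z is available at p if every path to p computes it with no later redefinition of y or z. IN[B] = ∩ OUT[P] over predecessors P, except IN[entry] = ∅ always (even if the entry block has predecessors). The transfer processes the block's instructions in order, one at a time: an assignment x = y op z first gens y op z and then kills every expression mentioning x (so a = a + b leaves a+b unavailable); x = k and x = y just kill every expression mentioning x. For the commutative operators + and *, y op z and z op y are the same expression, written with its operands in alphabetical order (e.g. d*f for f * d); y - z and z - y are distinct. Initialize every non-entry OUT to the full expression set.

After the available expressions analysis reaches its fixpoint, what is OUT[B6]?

Answer: {c*c}

Trace:
Per-block solution:
  B0:  IN={}  OUT={}
  B1:  IN={}  OUT={}
  B2:  IN={}  OUT={b+d}
  B3:  IN={b+d}  OUT={b+d}
  B4:  IN={b+d}  OUT={b+d}
  B5:  IN={b+d}  OUT={}
  B6:  IN={}  OUT={c*c}
  B7:  IN={}  OUT={}

Merge at B6: IN[B6] = OUT[B5] = {}
Applying B6's transfer function to that IN value gives OUT[B6] (row B6 above).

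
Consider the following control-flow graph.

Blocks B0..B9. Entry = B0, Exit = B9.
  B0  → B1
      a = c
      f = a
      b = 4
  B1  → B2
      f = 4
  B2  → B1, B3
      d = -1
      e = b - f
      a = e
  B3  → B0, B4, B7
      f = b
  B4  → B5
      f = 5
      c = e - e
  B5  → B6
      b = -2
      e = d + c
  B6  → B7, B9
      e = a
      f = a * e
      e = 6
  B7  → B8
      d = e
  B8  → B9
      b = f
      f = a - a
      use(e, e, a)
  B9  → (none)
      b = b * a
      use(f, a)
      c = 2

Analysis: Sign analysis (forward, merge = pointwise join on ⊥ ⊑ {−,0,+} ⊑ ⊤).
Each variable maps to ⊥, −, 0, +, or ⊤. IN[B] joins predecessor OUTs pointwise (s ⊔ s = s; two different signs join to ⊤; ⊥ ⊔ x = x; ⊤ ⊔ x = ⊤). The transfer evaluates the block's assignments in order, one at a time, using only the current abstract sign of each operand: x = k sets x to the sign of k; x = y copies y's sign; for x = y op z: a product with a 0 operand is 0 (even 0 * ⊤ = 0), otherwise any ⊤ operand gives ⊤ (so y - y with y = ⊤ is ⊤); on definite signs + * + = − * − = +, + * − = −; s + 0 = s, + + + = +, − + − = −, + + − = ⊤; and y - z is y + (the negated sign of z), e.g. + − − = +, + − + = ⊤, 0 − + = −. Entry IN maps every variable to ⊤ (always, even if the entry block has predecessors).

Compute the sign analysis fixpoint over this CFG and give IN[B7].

Answer: {a: ⊤, b: ⊤, c: ⊤, d: -, e: ⊤, f: ⊤}

Derivation:
Converged values:
  B0: | IN=(all ⊤) | OUT={b:+; rest ⊤}
  B1: | IN={b:+; rest ⊤} | OUT={b:+, f:+; rest ⊤}
  B2: | IN={b:+, f:+; rest ⊤} | OUT={b:+, d:-, f:+; rest ⊤}
  B3: | IN={b:+, d:-, f:+; rest ⊤} | OUT={b:+, d:-, f:+; rest ⊤}
  B4: | IN={b:+, d:-, f:+; rest ⊤} | OUT={b:+, d:-, f:+; rest ⊤}
  B5: | IN={b:+, d:-, f:+; rest ⊤} | OUT={b:-, d:-, f:+; rest ⊤}
  B6: | IN={b:-, d:-, f:+; rest ⊤} | OUT={b:-, d:-, e:+; rest ⊤}
  B7: | IN={d:-; rest ⊤} | OUT=(all ⊤)
  B8: | IN=(all ⊤) | OUT=(all ⊤)
  B9: | IN=(all ⊤) | OUT={c:+; rest ⊤}

Merge at B7: IN[B7] = OUT[B3] ⊔ OUT[B6] = {a: ⊤, b: ⊤, c: ⊤, d: -, e: ⊤, f: ⊤}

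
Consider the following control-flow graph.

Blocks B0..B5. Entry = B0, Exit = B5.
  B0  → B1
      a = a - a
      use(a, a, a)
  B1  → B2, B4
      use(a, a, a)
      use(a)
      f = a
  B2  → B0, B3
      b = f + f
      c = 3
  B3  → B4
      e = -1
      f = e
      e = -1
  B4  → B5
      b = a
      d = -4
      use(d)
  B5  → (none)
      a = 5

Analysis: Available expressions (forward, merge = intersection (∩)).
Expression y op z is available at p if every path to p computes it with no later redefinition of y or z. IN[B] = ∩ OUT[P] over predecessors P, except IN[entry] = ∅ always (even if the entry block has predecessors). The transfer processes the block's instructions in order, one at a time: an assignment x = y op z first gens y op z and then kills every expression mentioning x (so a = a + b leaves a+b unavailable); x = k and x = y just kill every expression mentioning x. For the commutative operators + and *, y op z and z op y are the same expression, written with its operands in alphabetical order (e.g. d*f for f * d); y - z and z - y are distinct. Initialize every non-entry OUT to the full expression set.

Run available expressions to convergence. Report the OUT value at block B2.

Per-block solution:
  B0:   IN={}   OUT={}
  B1:   IN={}   OUT={}
  B2:   IN={}   OUT={f+f}
  B3:   IN={f+f}   OUT={}
  B4:   IN={}   OUT={}
  B5:   IN={}   OUT={}

Merge at B2: IN[B2] = OUT[B1] = {}
Applying B2's transfer function to that IN value gives OUT[B2] (row B2 above).

Answer: {f+f}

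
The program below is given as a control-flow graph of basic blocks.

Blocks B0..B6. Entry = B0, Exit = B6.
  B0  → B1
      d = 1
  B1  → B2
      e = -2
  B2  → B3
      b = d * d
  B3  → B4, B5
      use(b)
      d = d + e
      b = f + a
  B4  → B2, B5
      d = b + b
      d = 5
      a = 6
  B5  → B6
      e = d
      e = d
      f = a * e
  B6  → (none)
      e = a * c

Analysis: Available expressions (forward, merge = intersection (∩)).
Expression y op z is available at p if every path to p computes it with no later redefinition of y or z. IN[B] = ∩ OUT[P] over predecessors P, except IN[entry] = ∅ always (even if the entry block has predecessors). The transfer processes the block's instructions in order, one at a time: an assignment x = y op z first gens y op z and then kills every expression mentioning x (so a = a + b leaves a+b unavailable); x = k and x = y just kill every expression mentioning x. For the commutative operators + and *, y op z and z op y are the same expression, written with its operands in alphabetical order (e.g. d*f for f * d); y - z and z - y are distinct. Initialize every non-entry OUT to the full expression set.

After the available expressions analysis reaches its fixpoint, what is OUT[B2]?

Answer: {d*d}

Working:
Converged values:
  B0: | IN={} | OUT={}
  B1: | IN={} | OUT={}
  B2: | IN={} | OUT={d*d}
  B3: | IN={d*d} | OUT={a+f}
  B4: | IN={a+f} | OUT={b+b}
  B5: | IN={} | OUT={a*e}
  B6: | IN={a*e} | OUT={a*c}

Merge at B2: IN[B2] = OUT[B1] ∩ OUT[B4] = {}
Applying B2's transfer function to that IN value gives OUT[B2] (row B2 above).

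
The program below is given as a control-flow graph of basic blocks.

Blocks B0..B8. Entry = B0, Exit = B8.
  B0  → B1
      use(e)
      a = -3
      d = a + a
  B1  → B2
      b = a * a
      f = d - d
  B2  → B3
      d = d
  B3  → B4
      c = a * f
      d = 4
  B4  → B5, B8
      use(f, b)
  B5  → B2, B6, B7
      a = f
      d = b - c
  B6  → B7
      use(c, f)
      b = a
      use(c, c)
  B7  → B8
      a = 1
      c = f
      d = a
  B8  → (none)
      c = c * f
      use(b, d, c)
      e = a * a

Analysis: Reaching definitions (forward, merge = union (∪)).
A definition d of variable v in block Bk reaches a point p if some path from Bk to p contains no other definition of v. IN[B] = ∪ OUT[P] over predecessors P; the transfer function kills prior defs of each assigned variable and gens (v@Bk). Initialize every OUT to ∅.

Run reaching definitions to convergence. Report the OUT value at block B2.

Fixpoint table:
  B0: | IN={} | OUT={a@B0, d@B0}
  B1: | IN={a@B0, d@B0} | OUT={a@B0, b@B1, d@B0, f@B1}
  B2: | IN={a@B0, a@B5, b@B1, c@B3, d@B0, d@B5, f@B1} | OUT={a@B0, a@B5, b@B1, c@B3, d@B2, f@B1}
  B3: | IN={a@B0, a@B5, b@B1, c@B3, d@B2, f@B1} | OUT={a@B0, a@B5, b@B1, c@B3, d@B3, f@B1}
  B4: | IN={a@B0, a@B5, b@B1, c@B3, d@B3, f@B1} | OUT={a@B0, a@B5, b@B1, c@B3, d@B3, f@B1}
  B5: | IN={a@B0, a@B5, b@B1, c@B3, d@B3, f@B1} | OUT={a@B5, b@B1, c@B3, d@B5, f@B1}
  B6: | IN={a@B5, b@B1, c@B3, d@B5, f@B1} | OUT={a@B5, b@B6, c@B3, d@B5, f@B1}
  B7: | IN={a@B5, b@B1, b@B6, c@B3, d@B5, f@B1} | OUT={a@B7, b@B1, b@B6, c@B7, d@B7, f@B1}
  B8: | IN={a@B0, a@B5, a@B7, b@B1, b@B6, c@B3, c@B7, d@B3, d@B7, f@B1} | OUT={a@B0, a@B5, a@B7, b@B1, b@B6, c@B8, d@B3, d@B7, e@B8, f@B1}

Merge at B2: IN[B2] = OUT[B1] ⊔ OUT[B5] = {a@B0, a@B5, b@B1, c@B3, d@B0, d@B5, f@B1}
Applying B2's transfer function to that IN value gives OUT[B2] (row B2 above).

Answer: {a@B0, a@B5, b@B1, c@B3, d@B2, f@B1}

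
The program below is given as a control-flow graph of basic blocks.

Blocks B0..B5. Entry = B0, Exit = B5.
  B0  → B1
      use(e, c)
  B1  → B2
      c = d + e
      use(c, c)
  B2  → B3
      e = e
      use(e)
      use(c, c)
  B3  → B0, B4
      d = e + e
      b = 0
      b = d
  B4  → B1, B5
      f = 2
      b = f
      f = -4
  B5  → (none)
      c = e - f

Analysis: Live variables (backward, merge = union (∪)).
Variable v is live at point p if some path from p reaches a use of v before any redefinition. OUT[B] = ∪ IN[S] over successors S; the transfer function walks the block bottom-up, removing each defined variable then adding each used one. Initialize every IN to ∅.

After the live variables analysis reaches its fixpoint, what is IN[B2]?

Fixpoint table:
  B0:  IN={c, d, e}  OUT={d, e}
  B1:  IN={d, e}  OUT={c, e}
  B2:  IN={c, e}  OUT={c, e}
  B3:  IN={c, e}  OUT={c, d, e}
  B4:  IN={d, e}  OUT={d, e, f}
  B5:  IN={e, f}  OUT={}

Merge at B2: OUT[B2] = IN[B3] = {c, e}
Applying B2's transfer function to that OUT value gives IN[B2] (row B2 above).

Answer: {c, e}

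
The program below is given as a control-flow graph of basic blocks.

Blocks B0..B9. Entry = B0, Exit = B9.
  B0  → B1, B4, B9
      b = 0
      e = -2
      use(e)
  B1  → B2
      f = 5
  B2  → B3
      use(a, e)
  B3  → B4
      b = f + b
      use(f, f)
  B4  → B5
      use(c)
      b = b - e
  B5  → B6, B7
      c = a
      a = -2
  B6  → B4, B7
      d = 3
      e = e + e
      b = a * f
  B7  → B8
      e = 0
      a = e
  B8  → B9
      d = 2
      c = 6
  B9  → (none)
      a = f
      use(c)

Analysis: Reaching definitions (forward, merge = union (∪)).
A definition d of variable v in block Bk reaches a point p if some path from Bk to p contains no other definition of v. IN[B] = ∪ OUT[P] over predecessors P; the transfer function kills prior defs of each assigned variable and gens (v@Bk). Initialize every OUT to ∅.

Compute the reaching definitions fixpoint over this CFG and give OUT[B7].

Fixpoint table:
  B0:  IN={}  OUT={b@B0, e@B0}
  B1:  IN={b@B0, e@B0}  OUT={b@B0, e@B0, f@B1}
  B2:  IN={b@B0, e@B0, f@B1}  OUT={b@B0, e@B0, f@B1}
  B3:  IN={b@B0, e@B0, f@B1}  OUT={b@B3, e@B0, f@B1}
  B4:  IN={a@B5, b@B0, b@B3, b@B6, c@B5, d@B6, e@B0, e@B6, f@B1}  OUT={a@B5, b@B4, c@B5, d@B6, e@B0, e@B6, f@B1}
  B5:  IN={a@B5, b@B4, c@B5, d@B6, e@B0, e@B6, f@B1}  OUT={a@B5, b@B4, c@B5, d@B6, e@B0, e@B6, f@B1}
  B6:  IN={a@B5, b@B4, c@B5, d@B6, e@B0, e@B6, f@B1}  OUT={a@B5, b@B6, c@B5, d@B6, e@B6, f@B1}
  B7:  IN={a@B5, b@B4, b@B6, c@B5, d@B6, e@B0, e@B6, f@B1}  OUT={a@B7, b@B4, b@B6, c@B5, d@B6, e@B7, f@B1}
  B8:  IN={a@B7, b@B4, b@B6, c@B5, d@B6, e@B7, f@B1}  OUT={a@B7, b@B4, b@B6, c@B8, d@B8, e@B7, f@B1}
  B9:  IN={a@B7, b@B0, b@B4, b@B6, c@B8, d@B8, e@B0, e@B7, f@B1}  OUT={a@B9, b@B0, b@B4, b@B6, c@B8, d@B8, e@B0, e@B7, f@B1}

Merge at B7: IN[B7] = OUT[B5] ⊔ OUT[B6] = {a@B5, b@B4, b@B6, c@B5, d@B6, e@B0, e@B6, f@B1}
Applying B7's transfer function to that IN value gives OUT[B7] (row B7 above).

Answer: {a@B7, b@B4, b@B6, c@B5, d@B6, e@B7, f@B1}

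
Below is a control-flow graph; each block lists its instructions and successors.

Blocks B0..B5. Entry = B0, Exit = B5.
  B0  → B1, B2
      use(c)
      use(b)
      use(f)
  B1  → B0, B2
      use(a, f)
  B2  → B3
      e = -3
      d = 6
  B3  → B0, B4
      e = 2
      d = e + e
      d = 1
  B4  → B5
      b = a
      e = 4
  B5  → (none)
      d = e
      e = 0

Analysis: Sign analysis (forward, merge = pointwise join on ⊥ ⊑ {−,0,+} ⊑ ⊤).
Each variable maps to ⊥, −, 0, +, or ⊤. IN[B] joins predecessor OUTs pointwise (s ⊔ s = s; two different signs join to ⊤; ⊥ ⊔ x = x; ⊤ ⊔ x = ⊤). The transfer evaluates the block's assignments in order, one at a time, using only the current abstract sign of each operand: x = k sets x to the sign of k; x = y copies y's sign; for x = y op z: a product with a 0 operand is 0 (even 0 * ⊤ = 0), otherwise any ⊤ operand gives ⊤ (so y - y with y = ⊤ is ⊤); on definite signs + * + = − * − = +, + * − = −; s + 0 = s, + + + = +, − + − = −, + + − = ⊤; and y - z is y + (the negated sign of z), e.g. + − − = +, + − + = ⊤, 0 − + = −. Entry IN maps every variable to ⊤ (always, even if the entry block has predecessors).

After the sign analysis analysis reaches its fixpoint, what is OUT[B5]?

Answer: {a: ⊤, b: ⊤, c: ⊤, d: +, e: 0, f: ⊤}

Trace:
Per-block solution:
  B0:  IN=(all ⊤)  OUT=(all ⊤)
  B1:  IN=(all ⊤)  OUT=(all ⊤)
  B2:  IN=(all ⊤)  OUT={d:+, e:-; rest ⊤}
  B3:  IN={d:+, e:-; rest ⊤}  OUT={d:+, e:+; rest ⊤}
  B4:  IN={d:+, e:+; rest ⊤}  OUT={d:+, e:+; rest ⊤}
  B5:  IN={d:+, e:+; rest ⊤}  OUT={d:+, e:0; rest ⊤}

Merge at B5: IN[B5] = OUT[B4] = {a: ⊤, b: ⊤, c: ⊤, d: +, e: +, f: ⊤}
Applying B5's transfer function to that IN value gives OUT[B5] (row B5 above).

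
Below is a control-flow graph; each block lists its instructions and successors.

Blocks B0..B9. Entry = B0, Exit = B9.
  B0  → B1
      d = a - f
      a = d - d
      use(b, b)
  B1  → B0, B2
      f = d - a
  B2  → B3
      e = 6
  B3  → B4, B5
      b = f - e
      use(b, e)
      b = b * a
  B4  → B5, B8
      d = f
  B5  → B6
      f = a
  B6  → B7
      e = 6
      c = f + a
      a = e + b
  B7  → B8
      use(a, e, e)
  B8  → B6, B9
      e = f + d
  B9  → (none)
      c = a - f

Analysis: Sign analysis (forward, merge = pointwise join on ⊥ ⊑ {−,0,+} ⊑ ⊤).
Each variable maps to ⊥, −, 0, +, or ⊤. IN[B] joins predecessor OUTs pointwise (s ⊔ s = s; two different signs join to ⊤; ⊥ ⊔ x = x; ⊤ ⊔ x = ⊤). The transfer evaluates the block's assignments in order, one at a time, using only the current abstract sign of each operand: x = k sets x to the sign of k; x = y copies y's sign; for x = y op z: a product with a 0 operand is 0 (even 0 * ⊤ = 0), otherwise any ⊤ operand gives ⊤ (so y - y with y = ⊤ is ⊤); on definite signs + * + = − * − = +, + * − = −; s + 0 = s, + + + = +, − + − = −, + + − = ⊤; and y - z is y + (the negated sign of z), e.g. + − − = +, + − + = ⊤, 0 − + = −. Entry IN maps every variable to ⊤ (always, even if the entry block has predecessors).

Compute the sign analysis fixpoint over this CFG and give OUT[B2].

Answer: {a: ⊤, b: ⊤, c: ⊤, d: ⊤, e: +, f: ⊤}

Trace:
Fixpoint table:
  B0:   IN=(all ⊤)   OUT=(all ⊤)
  B1:   IN=(all ⊤)   OUT=(all ⊤)
  B2:   IN=(all ⊤)   OUT={e:+; rest ⊤}
  B3:   IN={e:+; rest ⊤}   OUT={e:+; rest ⊤}
  B4:   IN={e:+; rest ⊤}   OUT={e:+; rest ⊤}
  B5:   IN={e:+; rest ⊤}   OUT={e:+; rest ⊤}
  B6:   IN=(all ⊤)   OUT={e:+; rest ⊤}
  B7:   IN={e:+; rest ⊤}   OUT={e:+; rest ⊤}
  B8:   IN={e:+; rest ⊤}   OUT=(all ⊤)
  B9:   IN=(all ⊤)   OUT=(all ⊤)

Merge at B2: IN[B2] = OUT[B1] = {a: ⊤, b: ⊤, c: ⊤, d: ⊤, e: ⊤, f: ⊤}
Applying B2's transfer function to that IN value gives OUT[B2] (row B2 above).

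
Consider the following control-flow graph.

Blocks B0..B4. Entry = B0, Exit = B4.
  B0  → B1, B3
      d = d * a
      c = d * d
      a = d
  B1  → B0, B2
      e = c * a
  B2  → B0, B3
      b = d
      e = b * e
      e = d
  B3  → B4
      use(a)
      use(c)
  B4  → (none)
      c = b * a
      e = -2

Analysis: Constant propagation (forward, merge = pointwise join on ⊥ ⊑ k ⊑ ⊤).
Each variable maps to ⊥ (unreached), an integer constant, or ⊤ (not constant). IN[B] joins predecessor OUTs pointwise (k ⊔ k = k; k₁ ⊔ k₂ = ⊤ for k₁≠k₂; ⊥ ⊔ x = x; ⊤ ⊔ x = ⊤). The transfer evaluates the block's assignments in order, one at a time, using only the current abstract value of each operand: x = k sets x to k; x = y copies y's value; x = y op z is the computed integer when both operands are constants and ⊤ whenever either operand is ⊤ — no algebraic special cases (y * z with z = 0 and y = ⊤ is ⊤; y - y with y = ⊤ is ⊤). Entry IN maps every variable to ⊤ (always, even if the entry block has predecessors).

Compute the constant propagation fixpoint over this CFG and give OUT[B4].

Answer: {a: ⊤, b: ⊤, c: ⊤, d: ⊤, e: -2, f: ⊤}

Derivation:
Fixpoint table:
  B0:   IN=(all ⊤)   OUT=(all ⊤)
  B1:   IN=(all ⊤)   OUT=(all ⊤)
  B2:   IN=(all ⊤)   OUT=(all ⊤)
  B3:   IN=(all ⊤)   OUT=(all ⊤)
  B4:   IN=(all ⊤)   OUT={e:-2; rest ⊤}

Merge at B4: IN[B4] = OUT[B3] = {a: ⊤, b: ⊤, c: ⊤, d: ⊤, e: ⊤, f: ⊤}
Applying B4's transfer function to that IN value gives OUT[B4] (row B4 above).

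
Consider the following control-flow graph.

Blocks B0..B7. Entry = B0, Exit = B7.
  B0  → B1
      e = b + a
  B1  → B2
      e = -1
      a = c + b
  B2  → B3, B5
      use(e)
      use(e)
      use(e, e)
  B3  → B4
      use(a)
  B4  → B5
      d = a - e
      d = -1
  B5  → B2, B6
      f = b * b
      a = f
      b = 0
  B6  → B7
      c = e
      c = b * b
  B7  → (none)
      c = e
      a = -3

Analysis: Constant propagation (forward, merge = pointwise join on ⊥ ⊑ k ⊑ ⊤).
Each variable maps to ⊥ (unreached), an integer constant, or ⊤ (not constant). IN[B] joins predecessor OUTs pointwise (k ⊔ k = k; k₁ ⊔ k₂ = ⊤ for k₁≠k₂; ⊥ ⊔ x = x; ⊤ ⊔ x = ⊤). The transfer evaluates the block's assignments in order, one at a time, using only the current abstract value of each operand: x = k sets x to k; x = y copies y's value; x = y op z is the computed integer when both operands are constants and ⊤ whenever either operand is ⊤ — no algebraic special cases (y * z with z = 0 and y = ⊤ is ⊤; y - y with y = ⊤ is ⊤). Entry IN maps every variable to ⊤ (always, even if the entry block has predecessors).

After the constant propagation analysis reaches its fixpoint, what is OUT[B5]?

Answer: {a: ⊤, b: 0, c: ⊤, d: ⊤, e: -1, f: ⊤}

Trace:
Converged values:
  B0:  IN=(all ⊤)  OUT=(all ⊤)
  B1:  IN=(all ⊤)  OUT={e:-1; rest ⊤}
  B2:  IN={e:-1; rest ⊤}  OUT={e:-1; rest ⊤}
  B3:  IN={e:-1; rest ⊤}  OUT={e:-1; rest ⊤}
  B4:  IN={e:-1; rest ⊤}  OUT={d:-1, e:-1; rest ⊤}
  B5:  IN={e:-1; rest ⊤}  OUT={b:0, e:-1; rest ⊤}
  B6:  IN={b:0, e:-1; rest ⊤}  OUT={b:0, c:0, e:-1; rest ⊤}
  B7:  IN={b:0, c:0, e:-1; rest ⊤}  OUT={a:-3, b:0, c:-1, e:-1; rest ⊤}

Merge at B5: IN[B5] = OUT[B2] ⊔ OUT[B4] = {a: ⊤, b: ⊤, c: ⊤, d: ⊤, e: -1, f: ⊤}
Applying B5's transfer function to that IN value gives OUT[B5] (row B5 above).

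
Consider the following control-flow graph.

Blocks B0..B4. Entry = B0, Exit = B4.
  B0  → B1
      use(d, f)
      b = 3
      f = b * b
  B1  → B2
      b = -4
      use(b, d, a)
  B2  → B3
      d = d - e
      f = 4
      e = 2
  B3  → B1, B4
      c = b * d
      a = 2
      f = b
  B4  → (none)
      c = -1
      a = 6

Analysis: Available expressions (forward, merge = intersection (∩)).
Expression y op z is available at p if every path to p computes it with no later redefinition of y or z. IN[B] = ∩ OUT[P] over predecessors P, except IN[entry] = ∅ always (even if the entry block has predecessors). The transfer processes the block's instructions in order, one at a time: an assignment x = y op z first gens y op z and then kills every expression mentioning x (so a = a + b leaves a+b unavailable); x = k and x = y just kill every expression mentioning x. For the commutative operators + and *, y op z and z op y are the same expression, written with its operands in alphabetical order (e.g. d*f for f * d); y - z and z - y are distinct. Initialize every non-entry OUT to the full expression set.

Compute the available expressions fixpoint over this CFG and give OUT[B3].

Per-block solution:
  B0:  IN={}  OUT={b*b}
  B1:  IN={}  OUT={}
  B2:  IN={}  OUT={}
  B3:  IN={}  OUT={b*d}
  B4:  IN={b*d}  OUT={b*d}

Merge at B3: IN[B3] = OUT[B2] = {}
Applying B3's transfer function to that IN value gives OUT[B3] (row B3 above).

Answer: {b*d}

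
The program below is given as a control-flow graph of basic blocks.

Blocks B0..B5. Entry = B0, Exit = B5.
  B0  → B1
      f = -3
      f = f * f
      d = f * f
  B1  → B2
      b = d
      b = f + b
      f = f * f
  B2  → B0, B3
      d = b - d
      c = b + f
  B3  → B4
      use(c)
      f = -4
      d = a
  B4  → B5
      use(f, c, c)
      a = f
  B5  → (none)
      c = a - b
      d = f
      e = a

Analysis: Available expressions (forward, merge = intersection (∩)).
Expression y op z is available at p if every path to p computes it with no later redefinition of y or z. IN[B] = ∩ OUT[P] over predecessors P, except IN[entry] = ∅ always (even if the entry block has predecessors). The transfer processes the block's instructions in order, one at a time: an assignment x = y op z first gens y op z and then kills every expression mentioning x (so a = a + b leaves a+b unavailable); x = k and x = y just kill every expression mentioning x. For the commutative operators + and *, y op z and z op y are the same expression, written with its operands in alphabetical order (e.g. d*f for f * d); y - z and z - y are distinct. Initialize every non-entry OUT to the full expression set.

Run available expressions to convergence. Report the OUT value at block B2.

Answer: {b+f}

Derivation:
Converged values:
  B0:  IN={}  OUT={f*f}
  B1:  IN={f*f}  OUT={}
  B2:  IN={}  OUT={b+f}
  B3:  IN={b+f}  OUT={}
  B4:  IN={}  OUT={}
  B5:  IN={}  OUT={a-b}

Merge at B2: IN[B2] = OUT[B1] = {}
Applying B2's transfer function to that IN value gives OUT[B2] (row B2 above).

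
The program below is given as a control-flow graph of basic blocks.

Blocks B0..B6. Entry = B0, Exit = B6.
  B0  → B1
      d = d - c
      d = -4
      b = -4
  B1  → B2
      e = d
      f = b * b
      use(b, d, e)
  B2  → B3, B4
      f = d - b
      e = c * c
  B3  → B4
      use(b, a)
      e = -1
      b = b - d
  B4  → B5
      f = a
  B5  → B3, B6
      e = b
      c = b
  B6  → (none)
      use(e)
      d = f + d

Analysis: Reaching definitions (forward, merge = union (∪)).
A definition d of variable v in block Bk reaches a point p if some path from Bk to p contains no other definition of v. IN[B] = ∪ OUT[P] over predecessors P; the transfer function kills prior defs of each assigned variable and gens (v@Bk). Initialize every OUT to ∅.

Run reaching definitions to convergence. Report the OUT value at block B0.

Per-block solution:
  B0:   IN={}   OUT={b@B0, d@B0}
  B1:   IN={b@B0, d@B0}   OUT={b@B0, d@B0, e@B1, f@B1}
  B2:   IN={b@B0, d@B0, e@B1, f@B1}   OUT={b@B0, d@B0, e@B2, f@B2}
  B3:   IN={b@B0, b@B3, c@B5, d@B0, e@B2, e@B5, f@B2, f@B4}   OUT={b@B3, c@B5, d@B0, e@B3, f@B2, f@B4}
  B4:   IN={b@B0, b@B3, c@B5, d@B0, e@B2, e@B3, f@B2, f@B4}   OUT={b@B0, b@B3, c@B5, d@B0, e@B2, e@B3, f@B4}
  B5:   IN={b@B0, b@B3, c@B5, d@B0, e@B2, e@B3, f@B4}   OUT={b@B0, b@B3, c@B5, d@B0, e@B5, f@B4}
  B6:   IN={b@B0, b@B3, c@B5, d@B0, e@B5, f@B4}   OUT={b@B0, b@B3, c@B5, d@B6, e@B5, f@B4}

B0 is the boundary node: IN[B0] = {}
Applying B0's transfer function to that IN value gives OUT[B0] (row B0 above).

Answer: {b@B0, d@B0}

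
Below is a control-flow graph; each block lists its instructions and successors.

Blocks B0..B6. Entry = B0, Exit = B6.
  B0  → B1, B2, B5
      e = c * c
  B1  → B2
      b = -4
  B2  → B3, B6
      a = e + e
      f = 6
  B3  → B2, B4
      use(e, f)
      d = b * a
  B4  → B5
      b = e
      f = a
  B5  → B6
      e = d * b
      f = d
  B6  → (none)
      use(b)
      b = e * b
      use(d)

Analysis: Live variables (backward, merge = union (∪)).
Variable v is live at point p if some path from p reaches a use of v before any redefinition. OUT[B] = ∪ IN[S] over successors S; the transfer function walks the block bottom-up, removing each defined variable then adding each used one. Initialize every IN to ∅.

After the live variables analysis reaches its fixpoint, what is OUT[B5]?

Answer: {b, d, e}

Trace:
Fixpoint table:
  B0:  IN={b, c, d}  OUT={b, d, e}
  B1:  IN={d, e}  OUT={b, d, e}
  B2:  IN={b, d, e}  OUT={a, b, d, e, f}
  B3:  IN={a, b, e, f}  OUT={a, b, d, e}
  B4:  IN={a, d, e}  OUT={b, d}
  B5:  IN={b, d}  OUT={b, d, e}
  B6:  IN={b, d, e}  OUT={}

Merge at B5: OUT[B5] = IN[B6] = {b, d, e}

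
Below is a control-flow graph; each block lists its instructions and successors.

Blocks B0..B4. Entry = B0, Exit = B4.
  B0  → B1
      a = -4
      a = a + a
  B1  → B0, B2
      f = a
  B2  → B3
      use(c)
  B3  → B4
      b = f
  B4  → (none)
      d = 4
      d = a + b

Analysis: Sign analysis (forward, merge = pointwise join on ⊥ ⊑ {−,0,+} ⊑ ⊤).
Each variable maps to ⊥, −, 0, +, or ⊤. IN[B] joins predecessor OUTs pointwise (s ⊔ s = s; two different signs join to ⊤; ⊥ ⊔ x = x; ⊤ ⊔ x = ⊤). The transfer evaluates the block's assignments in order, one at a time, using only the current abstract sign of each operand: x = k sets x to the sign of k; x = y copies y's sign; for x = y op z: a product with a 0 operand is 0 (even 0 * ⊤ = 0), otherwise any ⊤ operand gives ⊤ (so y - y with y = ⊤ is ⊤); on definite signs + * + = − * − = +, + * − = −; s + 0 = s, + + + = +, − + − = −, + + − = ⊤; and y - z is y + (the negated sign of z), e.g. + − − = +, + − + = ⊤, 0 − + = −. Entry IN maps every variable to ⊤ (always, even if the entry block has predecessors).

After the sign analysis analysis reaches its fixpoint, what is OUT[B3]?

Answer: {a: -, b: -, c: ⊤, d: ⊤, e: ⊤, f: -}

Derivation:
Fixpoint table:
  B0:  IN=(all ⊤)  OUT={a:-; rest ⊤}
  B1:  IN={a:-; rest ⊤}  OUT={a:-, f:-; rest ⊤}
  B2:  IN={a:-, f:-; rest ⊤}  OUT={a:-, f:-; rest ⊤}
  B3:  IN={a:-, f:-; rest ⊤}  OUT={a:-, b:-, f:-; rest ⊤}
  B4:  IN={a:-, b:-, f:-; rest ⊤}  OUT={a:-, b:-, d:-, f:-; rest ⊤}

Merge at B3: IN[B3] = OUT[B2] = {a: -, b: ⊤, c: ⊤, d: ⊤, e: ⊤, f: -}
Applying B3's transfer function to that IN value gives OUT[B3] (row B3 above).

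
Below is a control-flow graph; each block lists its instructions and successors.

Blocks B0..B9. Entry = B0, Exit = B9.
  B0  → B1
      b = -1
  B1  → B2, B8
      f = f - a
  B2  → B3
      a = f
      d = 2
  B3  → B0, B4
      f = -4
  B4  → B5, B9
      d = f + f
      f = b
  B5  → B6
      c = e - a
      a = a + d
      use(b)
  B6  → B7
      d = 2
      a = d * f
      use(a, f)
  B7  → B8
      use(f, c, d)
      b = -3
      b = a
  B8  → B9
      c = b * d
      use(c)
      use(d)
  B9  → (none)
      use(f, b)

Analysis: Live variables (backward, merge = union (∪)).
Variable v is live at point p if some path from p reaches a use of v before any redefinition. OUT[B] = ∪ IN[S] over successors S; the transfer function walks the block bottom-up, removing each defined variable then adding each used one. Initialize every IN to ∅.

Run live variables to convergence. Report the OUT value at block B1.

Converged values:
  B0:  IN={a, d, e, f}  OUT={a, b, d, e, f}
  B1:  IN={a, b, d, e, f}  OUT={b, d, e, f}
  B2:  IN={b, e, f}  OUT={a, b, d, e}
  B3:  IN={a, b, d, e}  OUT={a, b, d, e, f}
  B4:  IN={a, b, e, f}  OUT={a, b, d, e, f}
  B5:  IN={a, b, d, e, f}  OUT={c, f}
  B6:  IN={c, f}  OUT={a, c, d, f}
  B7:  IN={a, c, d, f}  OUT={b, d, f}
  B8:  IN={b, d, f}  OUT={b, f}
  B9:  IN={b, f}  OUT={}

Merge at B1: OUT[B1] = IN[B2] ⊔ IN[B8] = {b, d, e, f}

Answer: {b, d, e, f}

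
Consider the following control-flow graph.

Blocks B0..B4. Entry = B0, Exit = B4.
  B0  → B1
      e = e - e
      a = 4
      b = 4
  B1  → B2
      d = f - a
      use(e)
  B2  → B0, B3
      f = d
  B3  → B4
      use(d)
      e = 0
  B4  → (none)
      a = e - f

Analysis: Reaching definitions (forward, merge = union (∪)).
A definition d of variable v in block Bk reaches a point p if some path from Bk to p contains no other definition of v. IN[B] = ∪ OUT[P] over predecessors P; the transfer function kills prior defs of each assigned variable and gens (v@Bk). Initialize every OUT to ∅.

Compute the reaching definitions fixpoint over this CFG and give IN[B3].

Answer: {a@B0, b@B0, d@B1, e@B0, f@B2}

Trace:
Converged values:
  B0:  IN={a@B0, b@B0, d@B1, e@B0, f@B2}  OUT={a@B0, b@B0, d@B1, e@B0, f@B2}
  B1:  IN={a@B0, b@B0, d@B1, e@B0, f@B2}  OUT={a@B0, b@B0, d@B1, e@B0, f@B2}
  B2:  IN={a@B0, b@B0, d@B1, e@B0, f@B2}  OUT={a@B0, b@B0, d@B1, e@B0, f@B2}
  B3:  IN={a@B0, b@B0, d@B1, e@B0, f@B2}  OUT={a@B0, b@B0, d@B1, e@B3, f@B2}
  B4:  IN={a@B0, b@B0, d@B1, e@B3, f@B2}  OUT={a@B4, b@B0, d@B1, e@B3, f@B2}

Merge at B3: IN[B3] = OUT[B2] = {a@B0, b@B0, d@B1, e@B0, f@B2}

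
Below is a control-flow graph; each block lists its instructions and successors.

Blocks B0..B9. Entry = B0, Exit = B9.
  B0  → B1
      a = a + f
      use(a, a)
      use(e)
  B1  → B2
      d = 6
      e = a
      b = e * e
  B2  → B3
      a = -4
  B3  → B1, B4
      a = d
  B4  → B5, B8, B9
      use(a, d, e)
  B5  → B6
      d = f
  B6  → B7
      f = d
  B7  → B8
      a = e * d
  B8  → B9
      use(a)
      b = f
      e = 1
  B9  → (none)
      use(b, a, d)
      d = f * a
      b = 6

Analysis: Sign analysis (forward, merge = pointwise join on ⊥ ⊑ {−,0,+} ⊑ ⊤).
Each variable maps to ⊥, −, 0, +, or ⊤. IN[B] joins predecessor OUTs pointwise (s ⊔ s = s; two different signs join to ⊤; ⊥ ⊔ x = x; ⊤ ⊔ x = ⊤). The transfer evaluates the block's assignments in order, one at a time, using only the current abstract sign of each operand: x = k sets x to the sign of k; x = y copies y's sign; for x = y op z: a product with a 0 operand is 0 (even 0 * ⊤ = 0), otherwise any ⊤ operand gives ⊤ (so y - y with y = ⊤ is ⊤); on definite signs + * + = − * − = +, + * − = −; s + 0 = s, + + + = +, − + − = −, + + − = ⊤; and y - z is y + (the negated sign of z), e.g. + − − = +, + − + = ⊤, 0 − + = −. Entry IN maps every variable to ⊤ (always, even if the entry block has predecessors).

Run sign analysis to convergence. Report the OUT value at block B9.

Answer: {a: ⊤, b: +, c: ⊤, d: ⊤, e: ⊤, f: ⊤}

Derivation:
Per-block solution:
  B0: | IN=(all ⊤) | OUT=(all ⊤)
  B1: | IN=(all ⊤) | OUT={d:+; rest ⊤}
  B2: | IN={d:+; rest ⊤} | OUT={a:-, d:+; rest ⊤}
  B3: | IN={a:-, d:+; rest ⊤} | OUT={a:+, d:+; rest ⊤}
  B4: | IN={a:+, d:+; rest ⊤} | OUT={a:+, d:+; rest ⊤}
  B5: | IN={a:+, d:+; rest ⊤} | OUT={a:+; rest ⊤}
  B6: | IN={a:+; rest ⊤} | OUT={a:+; rest ⊤}
  B7: | IN={a:+; rest ⊤} | OUT=(all ⊤)
  B8: | IN=(all ⊤) | OUT={e:+; rest ⊤}
  B9: | IN=(all ⊤) | OUT={b:+; rest ⊤}

Merge at B9: IN[B9] = OUT[B4] ⊔ OUT[B8] = {a: ⊤, b: ⊤, c: ⊤, d: ⊤, e: ⊤, f: ⊤}
Applying B9's transfer function to that IN value gives OUT[B9] (row B9 above).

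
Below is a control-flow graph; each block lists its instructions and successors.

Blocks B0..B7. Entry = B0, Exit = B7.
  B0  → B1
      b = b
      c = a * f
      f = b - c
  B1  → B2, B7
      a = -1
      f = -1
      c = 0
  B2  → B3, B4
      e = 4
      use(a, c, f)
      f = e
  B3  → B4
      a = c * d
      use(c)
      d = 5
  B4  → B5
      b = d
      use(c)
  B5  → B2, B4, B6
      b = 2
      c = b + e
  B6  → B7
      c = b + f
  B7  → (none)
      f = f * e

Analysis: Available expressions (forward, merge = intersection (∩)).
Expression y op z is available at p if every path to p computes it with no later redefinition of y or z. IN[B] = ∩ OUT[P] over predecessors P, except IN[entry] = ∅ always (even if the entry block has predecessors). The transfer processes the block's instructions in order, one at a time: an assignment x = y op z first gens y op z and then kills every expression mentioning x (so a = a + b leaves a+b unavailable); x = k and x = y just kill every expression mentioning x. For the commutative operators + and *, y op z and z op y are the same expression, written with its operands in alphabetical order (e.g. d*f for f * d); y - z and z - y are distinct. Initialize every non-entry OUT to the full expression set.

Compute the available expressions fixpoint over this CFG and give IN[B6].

Answer: {b+e}

Working:
Converged values:
  B0: | IN={} | OUT={b-c}
  B1: | IN={b-c} | OUT={}
  B2: | IN={} | OUT={}
  B3: | IN={} | OUT={}
  B4: | IN={} | OUT={}
  B5: | IN={} | OUT={b+e}
  B6: | IN={b+e} | OUT={b+e, b+f}
  B7: | IN={} | OUT={}

Merge at B6: IN[B6] = OUT[B5] = {b+e}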